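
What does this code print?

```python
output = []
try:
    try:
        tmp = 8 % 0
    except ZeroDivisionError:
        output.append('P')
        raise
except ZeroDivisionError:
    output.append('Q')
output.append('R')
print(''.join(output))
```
PQR

raise without argument re-raises current exception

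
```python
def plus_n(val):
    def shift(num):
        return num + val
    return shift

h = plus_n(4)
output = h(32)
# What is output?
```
36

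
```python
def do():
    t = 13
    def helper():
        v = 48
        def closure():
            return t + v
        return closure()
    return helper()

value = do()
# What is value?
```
61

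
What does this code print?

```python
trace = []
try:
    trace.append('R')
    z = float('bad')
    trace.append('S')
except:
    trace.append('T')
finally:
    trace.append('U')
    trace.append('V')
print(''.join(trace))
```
RTUV

Code before exception runs, then except, then all of finally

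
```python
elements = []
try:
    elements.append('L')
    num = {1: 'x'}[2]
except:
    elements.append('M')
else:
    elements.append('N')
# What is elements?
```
['L', 'M']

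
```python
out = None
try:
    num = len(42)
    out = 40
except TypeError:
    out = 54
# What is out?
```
54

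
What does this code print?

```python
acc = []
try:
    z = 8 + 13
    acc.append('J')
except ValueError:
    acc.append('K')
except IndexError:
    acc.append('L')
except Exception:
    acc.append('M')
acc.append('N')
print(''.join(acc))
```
JN

No exception, try block completes normally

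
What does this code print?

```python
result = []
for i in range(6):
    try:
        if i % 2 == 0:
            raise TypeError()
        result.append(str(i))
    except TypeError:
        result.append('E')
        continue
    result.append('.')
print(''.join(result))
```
E1.E3.E5.

continue in except skips rest of loop body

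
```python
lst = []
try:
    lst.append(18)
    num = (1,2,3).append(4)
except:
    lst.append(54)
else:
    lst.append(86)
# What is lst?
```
[18, 54]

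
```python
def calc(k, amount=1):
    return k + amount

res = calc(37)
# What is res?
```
38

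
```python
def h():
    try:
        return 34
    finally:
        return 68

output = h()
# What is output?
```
68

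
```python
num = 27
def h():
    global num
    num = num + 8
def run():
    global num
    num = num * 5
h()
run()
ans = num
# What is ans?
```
175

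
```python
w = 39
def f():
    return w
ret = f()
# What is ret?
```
39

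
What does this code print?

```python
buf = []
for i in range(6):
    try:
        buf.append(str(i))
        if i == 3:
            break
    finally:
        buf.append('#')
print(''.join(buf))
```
0#1#2#3#

finally runs even when breaking out of loop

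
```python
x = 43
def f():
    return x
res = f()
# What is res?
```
43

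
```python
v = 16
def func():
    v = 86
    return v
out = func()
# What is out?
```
86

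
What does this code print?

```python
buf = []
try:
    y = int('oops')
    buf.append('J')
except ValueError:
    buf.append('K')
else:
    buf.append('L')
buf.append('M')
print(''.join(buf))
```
KM

else block skipped when exception is caught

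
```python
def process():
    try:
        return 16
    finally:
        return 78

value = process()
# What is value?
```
78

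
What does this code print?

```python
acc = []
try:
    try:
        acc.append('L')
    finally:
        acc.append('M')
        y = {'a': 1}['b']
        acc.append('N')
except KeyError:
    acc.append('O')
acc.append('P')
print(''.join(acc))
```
LMOP

Exception in inner finally caught by outer except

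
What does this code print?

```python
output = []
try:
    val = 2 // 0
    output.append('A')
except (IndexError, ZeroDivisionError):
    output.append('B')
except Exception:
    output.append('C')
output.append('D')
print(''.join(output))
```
BD

ZeroDivisionError matches tuple containing it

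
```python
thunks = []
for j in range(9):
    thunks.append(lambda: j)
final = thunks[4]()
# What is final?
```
8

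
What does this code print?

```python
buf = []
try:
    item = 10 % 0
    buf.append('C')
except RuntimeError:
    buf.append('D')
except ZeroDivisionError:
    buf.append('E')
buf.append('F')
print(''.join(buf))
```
EF

ZeroDivisionError is caught by its specific handler, not RuntimeError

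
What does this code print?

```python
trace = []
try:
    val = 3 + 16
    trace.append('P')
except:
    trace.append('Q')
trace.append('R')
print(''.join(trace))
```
PR

No exception, try block completes normally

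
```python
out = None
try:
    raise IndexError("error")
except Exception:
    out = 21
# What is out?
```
21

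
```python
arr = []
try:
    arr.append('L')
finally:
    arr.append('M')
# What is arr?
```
['L', 'M']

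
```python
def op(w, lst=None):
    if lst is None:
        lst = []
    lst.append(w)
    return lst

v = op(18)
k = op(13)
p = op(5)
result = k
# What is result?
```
[13]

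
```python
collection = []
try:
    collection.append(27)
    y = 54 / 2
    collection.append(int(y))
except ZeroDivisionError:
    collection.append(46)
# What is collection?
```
[27, 27]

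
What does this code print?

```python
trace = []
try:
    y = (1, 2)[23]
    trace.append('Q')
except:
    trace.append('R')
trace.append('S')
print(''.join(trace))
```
RS

Exception raised in try, caught by bare except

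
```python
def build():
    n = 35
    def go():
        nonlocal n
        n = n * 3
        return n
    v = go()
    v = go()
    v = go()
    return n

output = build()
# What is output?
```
945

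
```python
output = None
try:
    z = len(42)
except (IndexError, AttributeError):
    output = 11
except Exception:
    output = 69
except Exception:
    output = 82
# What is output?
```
69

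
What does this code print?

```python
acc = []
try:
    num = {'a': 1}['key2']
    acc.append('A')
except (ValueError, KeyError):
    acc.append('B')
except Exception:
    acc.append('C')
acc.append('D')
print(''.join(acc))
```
BD

KeyError matches tuple containing it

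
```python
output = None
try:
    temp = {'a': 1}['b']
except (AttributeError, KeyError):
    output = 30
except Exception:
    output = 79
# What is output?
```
30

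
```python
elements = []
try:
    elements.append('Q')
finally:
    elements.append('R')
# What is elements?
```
['Q', 'R']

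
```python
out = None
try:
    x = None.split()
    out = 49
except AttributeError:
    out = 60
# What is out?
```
60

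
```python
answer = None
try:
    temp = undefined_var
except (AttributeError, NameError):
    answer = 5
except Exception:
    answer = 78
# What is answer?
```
5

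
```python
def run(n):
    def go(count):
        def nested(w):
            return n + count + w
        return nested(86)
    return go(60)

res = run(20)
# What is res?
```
166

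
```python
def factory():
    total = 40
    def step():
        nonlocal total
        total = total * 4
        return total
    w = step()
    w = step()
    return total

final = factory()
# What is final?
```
640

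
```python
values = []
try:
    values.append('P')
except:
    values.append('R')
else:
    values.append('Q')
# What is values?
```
['P', 'Q']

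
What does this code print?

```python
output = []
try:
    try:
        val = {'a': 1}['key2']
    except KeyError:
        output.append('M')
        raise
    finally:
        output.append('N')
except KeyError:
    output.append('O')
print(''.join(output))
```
MNO

finally runs before re-raised exception propagates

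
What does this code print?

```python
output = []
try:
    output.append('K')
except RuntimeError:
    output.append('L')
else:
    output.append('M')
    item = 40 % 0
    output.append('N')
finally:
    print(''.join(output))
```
KM

Try succeeds, else appends 'M', ZeroDivisionError in else is uncaught, finally prints before exception propagates ('N' never appended)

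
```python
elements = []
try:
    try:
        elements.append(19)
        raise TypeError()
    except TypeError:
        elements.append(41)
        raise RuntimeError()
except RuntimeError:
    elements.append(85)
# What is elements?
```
[19, 41, 85]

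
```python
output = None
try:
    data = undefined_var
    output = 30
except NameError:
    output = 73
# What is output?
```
73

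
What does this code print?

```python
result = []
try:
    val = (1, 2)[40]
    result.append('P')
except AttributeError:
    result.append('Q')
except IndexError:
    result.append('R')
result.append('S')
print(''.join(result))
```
RS

IndexError is caught by its specific handler, not AttributeError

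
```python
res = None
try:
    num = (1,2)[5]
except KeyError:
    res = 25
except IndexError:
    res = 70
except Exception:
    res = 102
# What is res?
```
70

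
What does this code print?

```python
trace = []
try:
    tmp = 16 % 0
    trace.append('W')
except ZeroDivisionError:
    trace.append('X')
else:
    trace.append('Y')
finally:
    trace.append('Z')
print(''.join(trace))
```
XZ

Exception: except runs, else skipped, finally runs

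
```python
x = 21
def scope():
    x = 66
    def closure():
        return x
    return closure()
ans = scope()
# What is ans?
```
66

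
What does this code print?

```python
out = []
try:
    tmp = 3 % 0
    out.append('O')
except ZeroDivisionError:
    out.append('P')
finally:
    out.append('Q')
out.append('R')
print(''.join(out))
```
PQR

finally always runs, even after exception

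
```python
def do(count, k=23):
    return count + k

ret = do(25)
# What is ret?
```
48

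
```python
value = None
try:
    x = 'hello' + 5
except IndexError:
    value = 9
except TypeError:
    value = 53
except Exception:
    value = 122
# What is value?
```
53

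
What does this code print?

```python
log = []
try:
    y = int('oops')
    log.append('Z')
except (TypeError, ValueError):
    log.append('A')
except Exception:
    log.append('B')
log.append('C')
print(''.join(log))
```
AC

ValueError matches tuple containing it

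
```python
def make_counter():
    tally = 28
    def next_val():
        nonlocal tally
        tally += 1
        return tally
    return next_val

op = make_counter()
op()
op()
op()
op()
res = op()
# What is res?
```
33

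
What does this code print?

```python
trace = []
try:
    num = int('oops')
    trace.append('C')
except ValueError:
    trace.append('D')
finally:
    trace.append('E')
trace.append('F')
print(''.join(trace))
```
DEF

finally always runs, even after exception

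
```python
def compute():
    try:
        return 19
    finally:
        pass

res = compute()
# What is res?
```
19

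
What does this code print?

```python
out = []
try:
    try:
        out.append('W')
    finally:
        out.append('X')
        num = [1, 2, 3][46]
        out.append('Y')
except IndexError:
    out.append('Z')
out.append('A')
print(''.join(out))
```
WXZA

Exception in inner finally caught by outer except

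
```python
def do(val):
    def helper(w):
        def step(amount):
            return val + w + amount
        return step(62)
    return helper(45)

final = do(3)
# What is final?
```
110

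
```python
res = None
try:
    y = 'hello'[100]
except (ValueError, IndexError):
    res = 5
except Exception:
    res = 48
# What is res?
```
5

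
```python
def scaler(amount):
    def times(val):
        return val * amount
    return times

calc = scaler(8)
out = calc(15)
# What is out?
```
120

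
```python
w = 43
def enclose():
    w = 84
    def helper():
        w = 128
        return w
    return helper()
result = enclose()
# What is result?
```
128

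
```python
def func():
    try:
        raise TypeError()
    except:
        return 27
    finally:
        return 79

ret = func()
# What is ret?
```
79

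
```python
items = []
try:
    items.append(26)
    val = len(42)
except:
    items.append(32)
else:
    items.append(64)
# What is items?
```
[26, 32]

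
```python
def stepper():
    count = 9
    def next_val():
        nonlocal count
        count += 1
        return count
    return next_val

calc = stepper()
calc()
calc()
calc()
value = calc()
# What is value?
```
13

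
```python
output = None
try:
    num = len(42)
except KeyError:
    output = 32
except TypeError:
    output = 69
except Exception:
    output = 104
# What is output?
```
69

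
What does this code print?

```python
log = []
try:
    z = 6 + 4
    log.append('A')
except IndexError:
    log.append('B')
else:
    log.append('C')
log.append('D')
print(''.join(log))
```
ACD

else block runs when no exception occurs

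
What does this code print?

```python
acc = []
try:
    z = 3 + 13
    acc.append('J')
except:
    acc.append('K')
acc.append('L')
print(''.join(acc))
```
JL

No exception, try block completes normally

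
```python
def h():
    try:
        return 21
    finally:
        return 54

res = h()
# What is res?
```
54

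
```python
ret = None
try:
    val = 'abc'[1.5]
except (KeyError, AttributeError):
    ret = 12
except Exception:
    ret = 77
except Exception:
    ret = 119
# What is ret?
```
77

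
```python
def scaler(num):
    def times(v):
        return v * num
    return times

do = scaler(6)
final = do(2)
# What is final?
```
12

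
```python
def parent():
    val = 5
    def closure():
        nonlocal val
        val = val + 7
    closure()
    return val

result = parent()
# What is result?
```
12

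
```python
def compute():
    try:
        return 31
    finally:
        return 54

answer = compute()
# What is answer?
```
54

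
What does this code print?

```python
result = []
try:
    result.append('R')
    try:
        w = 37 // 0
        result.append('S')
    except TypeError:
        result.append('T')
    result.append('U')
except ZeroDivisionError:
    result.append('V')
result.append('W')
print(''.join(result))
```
RVW

Inner handler doesn't match, propagates to outer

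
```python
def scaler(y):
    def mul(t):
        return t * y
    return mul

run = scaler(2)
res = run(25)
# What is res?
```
50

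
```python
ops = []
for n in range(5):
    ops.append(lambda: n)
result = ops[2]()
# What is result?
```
4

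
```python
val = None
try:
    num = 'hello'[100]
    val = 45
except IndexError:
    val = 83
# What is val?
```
83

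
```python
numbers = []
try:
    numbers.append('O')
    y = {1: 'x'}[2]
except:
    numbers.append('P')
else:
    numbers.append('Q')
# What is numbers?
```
['O', 'P']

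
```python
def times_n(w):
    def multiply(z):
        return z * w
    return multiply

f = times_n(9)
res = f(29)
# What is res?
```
261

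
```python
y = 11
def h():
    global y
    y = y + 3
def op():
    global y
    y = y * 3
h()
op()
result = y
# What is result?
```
42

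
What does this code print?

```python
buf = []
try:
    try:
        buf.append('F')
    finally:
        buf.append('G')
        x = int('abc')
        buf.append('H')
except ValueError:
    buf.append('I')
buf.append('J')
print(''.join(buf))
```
FGIJ

Exception in inner finally caught by outer except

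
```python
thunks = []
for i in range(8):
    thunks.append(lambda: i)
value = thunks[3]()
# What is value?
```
7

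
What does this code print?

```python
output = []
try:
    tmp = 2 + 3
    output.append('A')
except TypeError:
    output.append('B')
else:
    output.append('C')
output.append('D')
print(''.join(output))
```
ACD

else block runs when no exception occurs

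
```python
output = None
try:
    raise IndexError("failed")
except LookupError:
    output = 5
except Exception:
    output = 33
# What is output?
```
5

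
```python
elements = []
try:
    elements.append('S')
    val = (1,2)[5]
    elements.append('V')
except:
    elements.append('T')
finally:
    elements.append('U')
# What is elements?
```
['S', 'T', 'U']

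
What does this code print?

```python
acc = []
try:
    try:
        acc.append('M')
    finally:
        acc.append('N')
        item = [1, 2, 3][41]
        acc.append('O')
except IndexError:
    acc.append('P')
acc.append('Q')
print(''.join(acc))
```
MNPQ

Exception in inner finally caught by outer except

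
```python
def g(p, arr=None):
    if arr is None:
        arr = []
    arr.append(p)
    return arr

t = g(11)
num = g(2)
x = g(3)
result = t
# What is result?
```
[11]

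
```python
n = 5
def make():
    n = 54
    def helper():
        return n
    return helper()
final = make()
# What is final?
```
54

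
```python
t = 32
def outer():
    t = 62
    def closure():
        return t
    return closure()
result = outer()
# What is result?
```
62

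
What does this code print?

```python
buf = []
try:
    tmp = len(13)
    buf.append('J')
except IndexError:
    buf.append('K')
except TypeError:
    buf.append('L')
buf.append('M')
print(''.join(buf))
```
LM

TypeError is caught by its specific handler, not IndexError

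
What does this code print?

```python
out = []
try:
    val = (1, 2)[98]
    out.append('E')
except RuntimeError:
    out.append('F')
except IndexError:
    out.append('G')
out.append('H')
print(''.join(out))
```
GH

IndexError is caught by its specific handler, not RuntimeError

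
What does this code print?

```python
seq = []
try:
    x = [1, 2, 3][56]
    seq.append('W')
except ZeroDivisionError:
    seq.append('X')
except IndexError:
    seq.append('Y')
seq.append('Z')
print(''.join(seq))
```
YZ

IndexError is caught by its specific handler, not ZeroDivisionError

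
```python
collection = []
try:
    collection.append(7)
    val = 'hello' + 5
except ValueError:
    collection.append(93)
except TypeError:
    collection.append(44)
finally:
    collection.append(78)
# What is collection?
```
[7, 44, 78]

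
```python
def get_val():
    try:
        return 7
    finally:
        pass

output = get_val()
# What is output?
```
7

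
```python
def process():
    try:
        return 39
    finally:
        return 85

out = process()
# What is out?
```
85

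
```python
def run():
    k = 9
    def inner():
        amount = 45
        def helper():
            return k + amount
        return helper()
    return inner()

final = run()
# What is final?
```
54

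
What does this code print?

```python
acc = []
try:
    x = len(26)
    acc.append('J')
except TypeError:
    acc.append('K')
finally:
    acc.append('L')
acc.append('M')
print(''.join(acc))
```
KLM

finally always runs, even after exception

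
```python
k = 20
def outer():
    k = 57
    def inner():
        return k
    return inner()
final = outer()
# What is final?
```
57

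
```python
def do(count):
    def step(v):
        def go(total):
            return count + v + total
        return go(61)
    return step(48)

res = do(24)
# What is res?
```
133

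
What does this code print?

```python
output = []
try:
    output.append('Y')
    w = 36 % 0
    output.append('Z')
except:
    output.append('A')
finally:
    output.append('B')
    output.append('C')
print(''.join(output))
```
YABC

Code before exception runs, then except, then all of finally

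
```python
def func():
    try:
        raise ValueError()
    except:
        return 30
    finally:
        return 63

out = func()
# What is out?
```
63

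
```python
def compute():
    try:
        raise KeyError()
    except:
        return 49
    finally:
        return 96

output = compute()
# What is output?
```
96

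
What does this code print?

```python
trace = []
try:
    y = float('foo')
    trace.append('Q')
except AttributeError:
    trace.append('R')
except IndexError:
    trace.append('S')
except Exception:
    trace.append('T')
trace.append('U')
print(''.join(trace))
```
TU

ValueError not specifically caught, falls to Exception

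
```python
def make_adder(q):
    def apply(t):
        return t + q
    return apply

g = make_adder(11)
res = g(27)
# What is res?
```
38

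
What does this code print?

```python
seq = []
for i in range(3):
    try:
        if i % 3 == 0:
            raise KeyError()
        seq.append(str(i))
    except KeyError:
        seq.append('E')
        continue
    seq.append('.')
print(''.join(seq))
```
E1.2.

continue in except skips rest of loop body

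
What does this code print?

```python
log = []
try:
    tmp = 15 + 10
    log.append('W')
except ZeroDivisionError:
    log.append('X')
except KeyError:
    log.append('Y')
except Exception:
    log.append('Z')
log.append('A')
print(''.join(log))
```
WA

No exception, try block completes normally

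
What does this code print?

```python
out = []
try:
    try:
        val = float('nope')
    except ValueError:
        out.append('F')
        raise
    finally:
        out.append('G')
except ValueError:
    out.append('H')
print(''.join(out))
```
FGH

finally runs before re-raised exception propagates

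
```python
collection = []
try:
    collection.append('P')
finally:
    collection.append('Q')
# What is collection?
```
['P', 'Q']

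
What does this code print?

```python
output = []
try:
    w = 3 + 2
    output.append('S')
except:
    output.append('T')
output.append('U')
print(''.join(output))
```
SU

No exception, try block completes normally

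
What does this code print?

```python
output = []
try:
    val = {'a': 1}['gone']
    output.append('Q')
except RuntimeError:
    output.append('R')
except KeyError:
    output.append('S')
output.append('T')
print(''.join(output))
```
ST

KeyError is caught by its specific handler, not RuntimeError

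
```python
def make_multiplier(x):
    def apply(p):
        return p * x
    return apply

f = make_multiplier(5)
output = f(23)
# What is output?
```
115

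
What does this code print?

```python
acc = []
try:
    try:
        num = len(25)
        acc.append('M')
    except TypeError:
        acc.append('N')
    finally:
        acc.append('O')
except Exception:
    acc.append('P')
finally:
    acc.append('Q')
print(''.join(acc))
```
NOQ

Both finally blocks run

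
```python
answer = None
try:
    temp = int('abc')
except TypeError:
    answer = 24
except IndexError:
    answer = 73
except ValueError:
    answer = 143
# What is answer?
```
143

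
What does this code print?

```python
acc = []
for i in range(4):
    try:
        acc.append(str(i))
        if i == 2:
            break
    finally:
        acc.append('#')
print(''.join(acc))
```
0#1#2#

finally runs even when breaking out of loop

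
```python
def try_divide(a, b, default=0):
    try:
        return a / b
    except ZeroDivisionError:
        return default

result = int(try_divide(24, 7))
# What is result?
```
3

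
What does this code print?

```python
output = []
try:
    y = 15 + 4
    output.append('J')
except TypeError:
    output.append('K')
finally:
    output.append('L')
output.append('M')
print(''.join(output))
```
JLM

finally runs after normal execution too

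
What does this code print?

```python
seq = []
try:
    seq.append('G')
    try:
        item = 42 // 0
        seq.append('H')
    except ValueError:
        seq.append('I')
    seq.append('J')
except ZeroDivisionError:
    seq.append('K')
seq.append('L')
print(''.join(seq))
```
GKL

Inner handler doesn't match, propagates to outer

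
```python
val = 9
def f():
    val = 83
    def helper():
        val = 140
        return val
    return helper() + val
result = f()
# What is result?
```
223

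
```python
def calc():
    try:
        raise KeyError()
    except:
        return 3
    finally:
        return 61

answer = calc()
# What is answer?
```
61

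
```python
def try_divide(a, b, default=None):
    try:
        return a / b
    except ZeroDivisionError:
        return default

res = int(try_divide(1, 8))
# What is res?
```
0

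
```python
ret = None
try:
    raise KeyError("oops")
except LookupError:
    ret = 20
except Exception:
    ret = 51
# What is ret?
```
20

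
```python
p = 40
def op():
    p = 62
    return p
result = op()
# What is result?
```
62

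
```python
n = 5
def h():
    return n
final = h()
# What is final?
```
5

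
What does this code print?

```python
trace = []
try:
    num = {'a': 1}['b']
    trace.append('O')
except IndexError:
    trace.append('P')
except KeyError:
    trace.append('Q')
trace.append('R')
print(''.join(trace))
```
QR

KeyError is caught by its specific handler, not IndexError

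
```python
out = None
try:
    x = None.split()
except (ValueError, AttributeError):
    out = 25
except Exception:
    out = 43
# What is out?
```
25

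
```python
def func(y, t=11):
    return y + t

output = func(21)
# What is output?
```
32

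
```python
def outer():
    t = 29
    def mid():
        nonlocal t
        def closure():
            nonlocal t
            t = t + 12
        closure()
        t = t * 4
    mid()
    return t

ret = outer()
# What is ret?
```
164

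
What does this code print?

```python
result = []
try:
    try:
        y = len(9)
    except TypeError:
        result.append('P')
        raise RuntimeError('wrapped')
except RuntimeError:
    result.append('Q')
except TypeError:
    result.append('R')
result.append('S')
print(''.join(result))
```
PQS

RuntimeError raised and caught, original TypeError not re-raised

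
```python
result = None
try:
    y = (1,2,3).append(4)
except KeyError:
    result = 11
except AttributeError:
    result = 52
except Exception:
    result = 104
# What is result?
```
52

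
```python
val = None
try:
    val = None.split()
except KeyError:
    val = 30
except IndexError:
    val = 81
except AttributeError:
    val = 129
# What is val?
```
129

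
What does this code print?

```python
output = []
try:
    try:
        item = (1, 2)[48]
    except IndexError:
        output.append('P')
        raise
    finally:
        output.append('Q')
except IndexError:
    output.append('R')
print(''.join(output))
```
PQR

finally runs before re-raised exception propagates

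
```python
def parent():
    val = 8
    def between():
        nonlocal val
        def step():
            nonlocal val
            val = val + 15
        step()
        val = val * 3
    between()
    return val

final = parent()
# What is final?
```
69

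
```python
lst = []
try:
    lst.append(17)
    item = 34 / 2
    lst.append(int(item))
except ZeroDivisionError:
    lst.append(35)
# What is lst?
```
[17, 17]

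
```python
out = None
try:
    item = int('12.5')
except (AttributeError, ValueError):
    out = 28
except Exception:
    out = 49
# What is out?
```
28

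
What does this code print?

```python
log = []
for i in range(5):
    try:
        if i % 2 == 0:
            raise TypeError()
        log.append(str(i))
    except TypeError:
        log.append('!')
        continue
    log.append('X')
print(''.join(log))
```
!1X!3X!

continue in except skips rest of loop body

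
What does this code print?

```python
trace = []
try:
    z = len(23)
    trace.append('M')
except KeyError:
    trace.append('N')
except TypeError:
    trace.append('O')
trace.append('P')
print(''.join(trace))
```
OP

TypeError is caught by its specific handler, not KeyError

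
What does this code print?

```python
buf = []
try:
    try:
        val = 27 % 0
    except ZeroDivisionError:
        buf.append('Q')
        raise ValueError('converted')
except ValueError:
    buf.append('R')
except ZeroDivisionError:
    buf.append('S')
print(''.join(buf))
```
QR

New ValueError raised, caught by outer ValueError handler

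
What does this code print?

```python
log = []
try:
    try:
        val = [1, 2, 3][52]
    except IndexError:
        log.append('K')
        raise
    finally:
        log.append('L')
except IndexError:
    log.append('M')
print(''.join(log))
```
KLM

finally runs before re-raised exception propagates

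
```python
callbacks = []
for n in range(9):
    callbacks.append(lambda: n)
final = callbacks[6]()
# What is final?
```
8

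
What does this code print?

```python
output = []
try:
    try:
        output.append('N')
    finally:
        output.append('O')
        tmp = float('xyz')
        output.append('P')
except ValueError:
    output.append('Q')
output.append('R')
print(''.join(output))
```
NOQR

Exception in inner finally caught by outer except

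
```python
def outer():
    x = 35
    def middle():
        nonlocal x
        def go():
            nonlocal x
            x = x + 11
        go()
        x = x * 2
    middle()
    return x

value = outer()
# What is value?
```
92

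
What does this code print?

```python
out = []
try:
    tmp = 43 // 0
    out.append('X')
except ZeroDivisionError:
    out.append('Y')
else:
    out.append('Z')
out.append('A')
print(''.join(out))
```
YA

else block skipped when exception is caught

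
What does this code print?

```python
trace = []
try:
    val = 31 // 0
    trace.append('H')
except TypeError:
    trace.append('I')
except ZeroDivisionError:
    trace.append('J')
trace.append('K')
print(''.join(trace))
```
JK

ZeroDivisionError is caught by its specific handler, not TypeError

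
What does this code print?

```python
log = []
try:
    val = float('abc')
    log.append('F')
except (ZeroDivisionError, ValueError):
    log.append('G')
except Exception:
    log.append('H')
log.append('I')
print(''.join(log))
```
GI

ValueError matches tuple containing it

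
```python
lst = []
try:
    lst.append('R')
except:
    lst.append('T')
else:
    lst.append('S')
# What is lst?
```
['R', 'S']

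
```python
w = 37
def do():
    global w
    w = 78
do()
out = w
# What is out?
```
78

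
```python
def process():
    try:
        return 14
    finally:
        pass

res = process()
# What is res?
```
14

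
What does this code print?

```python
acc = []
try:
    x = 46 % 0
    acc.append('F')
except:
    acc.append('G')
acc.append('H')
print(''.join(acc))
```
GH

Exception raised in try, caught by bare except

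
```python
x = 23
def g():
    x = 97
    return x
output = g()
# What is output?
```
97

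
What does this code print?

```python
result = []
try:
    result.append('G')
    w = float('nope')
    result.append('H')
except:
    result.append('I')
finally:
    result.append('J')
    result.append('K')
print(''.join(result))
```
GIJK

Code before exception runs, then except, then all of finally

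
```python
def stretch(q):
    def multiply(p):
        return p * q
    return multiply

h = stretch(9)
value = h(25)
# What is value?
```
225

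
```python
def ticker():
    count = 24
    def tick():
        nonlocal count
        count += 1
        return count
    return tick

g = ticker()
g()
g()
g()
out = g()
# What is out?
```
28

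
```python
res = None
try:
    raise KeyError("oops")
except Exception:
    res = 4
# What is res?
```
4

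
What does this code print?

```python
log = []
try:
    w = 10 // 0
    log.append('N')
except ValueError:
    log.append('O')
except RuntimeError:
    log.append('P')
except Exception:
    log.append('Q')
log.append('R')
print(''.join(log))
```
QR

ZeroDivisionError not specifically caught, falls to Exception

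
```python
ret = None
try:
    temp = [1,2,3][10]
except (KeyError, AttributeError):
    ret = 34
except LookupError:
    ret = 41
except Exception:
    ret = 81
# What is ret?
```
41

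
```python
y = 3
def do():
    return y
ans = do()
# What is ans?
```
3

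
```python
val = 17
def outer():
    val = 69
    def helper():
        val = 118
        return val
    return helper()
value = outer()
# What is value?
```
118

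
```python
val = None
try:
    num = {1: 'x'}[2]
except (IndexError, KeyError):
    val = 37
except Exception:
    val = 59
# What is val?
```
37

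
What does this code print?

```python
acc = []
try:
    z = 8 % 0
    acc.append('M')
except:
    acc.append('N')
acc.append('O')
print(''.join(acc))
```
NO

Exception raised in try, caught by bare except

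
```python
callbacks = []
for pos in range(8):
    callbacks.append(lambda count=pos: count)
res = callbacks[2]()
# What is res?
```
2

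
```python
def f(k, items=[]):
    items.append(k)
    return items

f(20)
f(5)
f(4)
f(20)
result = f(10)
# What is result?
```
[20, 5, 4, 20, 10]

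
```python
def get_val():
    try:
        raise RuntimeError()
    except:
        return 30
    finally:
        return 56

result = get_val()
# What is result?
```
56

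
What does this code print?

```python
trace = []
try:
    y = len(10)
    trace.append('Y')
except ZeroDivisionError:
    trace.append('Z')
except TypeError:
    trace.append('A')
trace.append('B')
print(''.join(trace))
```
AB

TypeError is caught by its specific handler, not ZeroDivisionError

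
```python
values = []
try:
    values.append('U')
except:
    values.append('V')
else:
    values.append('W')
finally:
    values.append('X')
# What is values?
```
['U', 'W', 'X']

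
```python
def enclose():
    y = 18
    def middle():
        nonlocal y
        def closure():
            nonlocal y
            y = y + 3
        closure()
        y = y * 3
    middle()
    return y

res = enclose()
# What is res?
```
63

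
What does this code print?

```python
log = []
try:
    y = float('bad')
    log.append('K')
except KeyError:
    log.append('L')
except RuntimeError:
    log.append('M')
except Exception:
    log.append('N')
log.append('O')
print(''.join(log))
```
NO

ValueError not specifically caught, falls to Exception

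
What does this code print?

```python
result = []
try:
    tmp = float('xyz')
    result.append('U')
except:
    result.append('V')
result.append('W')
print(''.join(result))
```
VW

Exception raised in try, caught by bare except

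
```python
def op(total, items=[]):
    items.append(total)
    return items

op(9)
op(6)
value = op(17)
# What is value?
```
[9, 6, 17]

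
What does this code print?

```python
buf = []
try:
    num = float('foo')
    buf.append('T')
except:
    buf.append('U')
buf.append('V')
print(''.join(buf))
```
UV

Exception raised in try, caught by bare except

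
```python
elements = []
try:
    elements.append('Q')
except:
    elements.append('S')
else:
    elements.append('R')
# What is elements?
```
['Q', 'R']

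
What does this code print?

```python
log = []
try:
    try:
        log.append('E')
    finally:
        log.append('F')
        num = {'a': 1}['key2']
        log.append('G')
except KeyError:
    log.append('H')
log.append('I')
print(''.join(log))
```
EFHI

Exception in inner finally caught by outer except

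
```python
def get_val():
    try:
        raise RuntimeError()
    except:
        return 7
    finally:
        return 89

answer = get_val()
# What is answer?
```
89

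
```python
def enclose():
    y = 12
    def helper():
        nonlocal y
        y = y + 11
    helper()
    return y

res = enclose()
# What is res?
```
23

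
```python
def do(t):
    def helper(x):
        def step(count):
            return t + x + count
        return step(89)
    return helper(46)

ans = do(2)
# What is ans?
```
137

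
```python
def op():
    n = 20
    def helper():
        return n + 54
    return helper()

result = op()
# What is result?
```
74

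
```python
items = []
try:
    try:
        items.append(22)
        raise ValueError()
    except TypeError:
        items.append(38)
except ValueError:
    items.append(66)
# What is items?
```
[22, 66]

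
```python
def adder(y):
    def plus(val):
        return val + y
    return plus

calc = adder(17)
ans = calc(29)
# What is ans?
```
46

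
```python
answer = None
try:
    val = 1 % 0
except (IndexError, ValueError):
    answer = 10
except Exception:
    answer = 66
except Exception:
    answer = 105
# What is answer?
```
66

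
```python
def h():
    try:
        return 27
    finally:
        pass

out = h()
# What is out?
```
27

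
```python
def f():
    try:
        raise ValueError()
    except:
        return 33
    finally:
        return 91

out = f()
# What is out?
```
91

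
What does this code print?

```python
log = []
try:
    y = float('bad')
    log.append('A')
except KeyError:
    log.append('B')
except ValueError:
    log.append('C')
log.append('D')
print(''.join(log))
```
CD

ValueError is caught by its specific handler, not KeyError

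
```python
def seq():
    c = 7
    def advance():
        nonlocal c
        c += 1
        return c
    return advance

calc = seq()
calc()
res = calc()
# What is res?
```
9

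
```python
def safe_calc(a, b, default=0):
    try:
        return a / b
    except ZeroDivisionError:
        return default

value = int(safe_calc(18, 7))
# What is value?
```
2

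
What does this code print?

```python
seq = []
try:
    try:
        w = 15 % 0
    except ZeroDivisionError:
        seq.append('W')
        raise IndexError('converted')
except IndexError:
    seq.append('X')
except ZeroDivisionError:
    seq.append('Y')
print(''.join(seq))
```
WX

New IndexError raised, caught by outer IndexError handler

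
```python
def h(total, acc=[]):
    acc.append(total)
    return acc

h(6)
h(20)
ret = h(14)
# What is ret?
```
[6, 20, 14]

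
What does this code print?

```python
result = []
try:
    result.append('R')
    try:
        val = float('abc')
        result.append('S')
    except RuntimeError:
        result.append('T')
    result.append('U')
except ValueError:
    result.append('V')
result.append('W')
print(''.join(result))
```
RVW

Inner handler doesn't match, propagates to outer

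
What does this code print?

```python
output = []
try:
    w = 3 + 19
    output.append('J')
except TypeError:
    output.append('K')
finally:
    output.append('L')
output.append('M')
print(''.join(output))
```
JLM

finally runs after normal execution too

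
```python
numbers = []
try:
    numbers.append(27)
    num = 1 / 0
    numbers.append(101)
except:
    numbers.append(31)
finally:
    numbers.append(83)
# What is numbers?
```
[27, 31, 83]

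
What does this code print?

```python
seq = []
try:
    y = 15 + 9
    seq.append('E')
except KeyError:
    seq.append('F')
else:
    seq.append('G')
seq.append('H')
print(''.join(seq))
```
EGH

else block runs when no exception occurs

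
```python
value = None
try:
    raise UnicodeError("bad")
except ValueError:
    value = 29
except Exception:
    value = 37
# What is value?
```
29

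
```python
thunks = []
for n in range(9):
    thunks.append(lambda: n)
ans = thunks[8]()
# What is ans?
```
8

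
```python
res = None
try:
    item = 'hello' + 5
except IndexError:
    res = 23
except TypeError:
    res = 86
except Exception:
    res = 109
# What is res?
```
86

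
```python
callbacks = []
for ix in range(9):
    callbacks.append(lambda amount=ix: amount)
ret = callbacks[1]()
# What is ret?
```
1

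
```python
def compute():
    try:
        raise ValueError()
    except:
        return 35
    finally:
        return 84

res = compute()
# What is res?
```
84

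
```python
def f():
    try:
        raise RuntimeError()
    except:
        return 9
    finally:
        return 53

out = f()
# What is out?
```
53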